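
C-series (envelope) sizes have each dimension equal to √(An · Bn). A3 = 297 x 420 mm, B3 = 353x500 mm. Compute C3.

Short side: √(297 · 353) = √104841 ≈ 323.8 → 324 mm
Long side: √(420 · 500) = √210000 ≈ 458.3 → 458 mm

324 × 458 mm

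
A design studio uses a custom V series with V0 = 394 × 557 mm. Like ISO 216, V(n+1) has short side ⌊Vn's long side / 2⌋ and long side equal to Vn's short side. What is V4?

V1 = 278 × 394 mm (from V0 by 1 halving).
V2: ⌊394/2⌋ × 278 = 197 × 278 mm
V3: ⌊278/2⌋ × 197 = 139 × 197 mm
V4: ⌊197/2⌋ × 139 = 98 × 139 mm

98 × 139 mm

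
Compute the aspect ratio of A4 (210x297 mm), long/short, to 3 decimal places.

297 / 210 = 1.414
Matches √2 ≈ 1.414 — the ISO 216 defining ratio.

1.414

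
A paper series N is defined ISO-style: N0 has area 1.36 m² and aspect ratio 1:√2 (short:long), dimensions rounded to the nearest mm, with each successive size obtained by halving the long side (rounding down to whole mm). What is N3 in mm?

Let N0's short side be w mm. w · w√2 = 1.36 m² = 1,360,000 mm², so w ≈ 980.6 mm and w√2 ≈ 1386.8 mm → N0 = 981 × 1387 mm.
N1: ⌊1387/2⌋ × 981 = 693 × 981 mm
N2: ⌊981/2⌋ × 693 = 490 × 693 mm
N3: ⌊693/2⌋ × 490 = 346 × 490 mm

346 × 490 mm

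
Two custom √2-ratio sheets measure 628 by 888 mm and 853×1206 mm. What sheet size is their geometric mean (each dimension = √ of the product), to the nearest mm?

732 × 1035 mm

Short side: √(628 · 853) = √535684 ≈ 731.9 → 732 mm
Long side: √(888 · 1206) = √1070928 ≈ 1034.9 → 1035 mm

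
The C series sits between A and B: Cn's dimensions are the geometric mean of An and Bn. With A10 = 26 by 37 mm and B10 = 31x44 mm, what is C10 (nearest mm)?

28 × 40 mm

Short side: √(26 · 31) = √806 ≈ 28.4 → 28 mm
Long side: √(37 · 44) = √1628 ≈ 40.3 → 40 mm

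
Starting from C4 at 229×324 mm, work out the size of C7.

C5: ⌊324/2⌋ × 229 = 162 × 229 mm
C6: ⌊229/2⌋ × 162 = 114 × 162 mm
C7: ⌊162/2⌋ × 114 = 81 × 114 mm

81 × 114 mm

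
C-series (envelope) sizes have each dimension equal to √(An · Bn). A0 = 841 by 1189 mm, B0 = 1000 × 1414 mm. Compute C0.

917 × 1297 mm

Short side: √(841 · 1000) = √841000 ≈ 917.1 → 917 mm
Long side: √(1189 · 1414) = √1681246 ≈ 1296.6 → 1297 mm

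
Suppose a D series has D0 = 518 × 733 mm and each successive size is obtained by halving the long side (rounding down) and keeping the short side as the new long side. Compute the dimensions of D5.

D1: ⌊733/2⌋ × 518 = 366 × 518 mm
D2: ⌊518/2⌋ × 366 = 259 × 366 mm
D3: ⌊366/2⌋ × 259 = 183 × 259 mm
D4: ⌊259/2⌋ × 183 = 129 × 183 mm
D5: ⌊183/2⌋ × 129 = 91 × 129 mm

91 × 129 mm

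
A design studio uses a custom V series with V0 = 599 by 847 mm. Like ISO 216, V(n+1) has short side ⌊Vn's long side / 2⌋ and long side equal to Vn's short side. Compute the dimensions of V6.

74 × 105 mm

V1 = 423 × 599 mm (from V0 by 1 halving).
V2: ⌊599/2⌋ × 423 = 299 × 423 mm
V3: ⌊423/2⌋ × 299 = 211 × 299 mm
V4: ⌊299/2⌋ × 211 = 149 × 211 mm
V5: ⌊211/2⌋ × 149 = 105 × 149 mm
V6: ⌊149/2⌋ × 105 = 74 × 105 mm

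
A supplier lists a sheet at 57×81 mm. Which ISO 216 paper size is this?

C8 (57 × 81 mm)

Aspect ratio 81/57 ≈ 1.421 — close to the ISO √2 ≈ 1.414.
In the C-series (envelope sizes, between A and B): C8 = 57 × 81 mm.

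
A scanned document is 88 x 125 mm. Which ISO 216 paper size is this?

Aspect ratio 125/88 ≈ 1.420 — close to the ISO √2 ≈ 1.414.
In the B-series (B0 = 1000 × 1414 mm): B7 = 88 × 125 mm.

B7 (88 × 125 mm)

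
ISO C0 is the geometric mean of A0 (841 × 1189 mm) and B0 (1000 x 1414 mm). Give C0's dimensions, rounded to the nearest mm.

917 × 1297 mm

Short: √(841 · 1000) = √841000 ≈ 917.1 mm.
Long: √(1189 · 1414) = √1681246 ≈ 1296.6 mm.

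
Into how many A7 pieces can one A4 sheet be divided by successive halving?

8

A4 = 210 × 297 mm; A7 = 74 × 105 mm.
Each halving step doubles the count; 3 steps from A4 to A7.
2^3 = 8.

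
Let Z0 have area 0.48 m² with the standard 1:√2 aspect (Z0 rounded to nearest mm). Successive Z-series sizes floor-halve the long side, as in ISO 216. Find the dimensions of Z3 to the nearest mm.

Let Z0's short side be w mm. w · w√2 = 0.48 m² = 480,000 mm², so w ≈ 582.6 mm and w√2 ≈ 823.9 mm → Z0 = 583 × 824 mm.
Z1: ⌊824/2⌋ × 583 = 412 × 583 mm
Z2: ⌊583/2⌋ × 412 = 291 × 412 mm
Z3: ⌊412/2⌋ × 291 = 206 × 291 mm

206 × 291 mm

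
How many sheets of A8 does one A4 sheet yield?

16

Each ISO step halves the sheet: 1 × A4 → 2 × A5 → 4 × A6 → 8 × A7 → …
From A4 to A8 is 4 halving steps: 2^4 = 16.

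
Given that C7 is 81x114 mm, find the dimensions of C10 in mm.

28 × 40 mm

C8: ⌊114/2⌋ × 81 = 57 × 81 mm
C9: ⌊81/2⌋ × 57 = 40 × 57 mm
C10: ⌊57/2⌋ × 40 = 28 × 40 mm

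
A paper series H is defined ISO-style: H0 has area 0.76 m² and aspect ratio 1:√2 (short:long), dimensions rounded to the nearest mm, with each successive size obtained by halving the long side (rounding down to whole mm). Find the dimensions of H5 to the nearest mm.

129 × 183 mm

Let H0's short side be w mm. w · w√2 = 0.76 m² = 760,000 mm², so w ≈ 733.1 mm and w√2 ≈ 1036.7 mm → H0 = 733 × 1037 mm.
H1: ⌊1037/2⌋ × 733 = 518 × 733 mm
H2: ⌊733/2⌋ × 518 = 366 × 518 mm
H3: ⌊518/2⌋ × 366 = 259 × 366 mm
H4: ⌊366/2⌋ × 259 = 183 × 259 mm
H5: ⌊259/2⌋ × 183 = 129 × 183 mm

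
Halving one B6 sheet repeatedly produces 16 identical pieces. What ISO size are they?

16 = 2^4, so 4 halving steps.
B6 → B7 → … → B10 after 4 steps.

B10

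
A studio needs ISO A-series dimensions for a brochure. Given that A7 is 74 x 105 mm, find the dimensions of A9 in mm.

A8: ⌊105/2⌋ × 74 = 52 × 74 mm
A9: ⌊74/2⌋ × 52 = 37 × 52 mm

37 × 52 mm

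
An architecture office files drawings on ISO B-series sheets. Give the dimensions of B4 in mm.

B0 = 1000 × 1414 mm (B0 has a 1000 mm short side, aspect 1:√2).
B1: ⌊1414/2⌋ × 1000 = 707 × 1000 mm
B2: ⌊1000/2⌋ × 707 = 500 × 707 mm
B3: ⌊707/2⌋ × 500 = 353 × 500 mm
B4: ⌊500/2⌋ × 353 = 250 × 353 mm

250 × 353 mm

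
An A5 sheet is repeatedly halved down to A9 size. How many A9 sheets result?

16

Each ISO step halves the sheet: 1 × A5 → 2 × A6 → 4 × A7 → 8 × A8 → …
From A5 to A9 is 4 halving steps: 2^4 = 16.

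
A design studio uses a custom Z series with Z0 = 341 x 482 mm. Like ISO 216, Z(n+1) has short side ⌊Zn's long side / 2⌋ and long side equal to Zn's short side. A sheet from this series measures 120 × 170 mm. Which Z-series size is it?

Z3

Z0: 341 × 482 mm
Z1: 241 × 341 mm
Z2: 170 × 241 mm
Z3: 120 × 170 mm
Z4: 85 × 120 mm
→ matches Z3.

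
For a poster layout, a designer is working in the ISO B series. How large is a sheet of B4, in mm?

250 × 353 mm

B0 = 1000 × 1414 mm (B0 has a 1000 mm short side, aspect 1:√2).
B1: ⌊1414/2⌋ × 1000 = 707 × 1000 mm
B2: ⌊1000/2⌋ × 707 = 500 × 707 mm
B3: ⌊707/2⌋ × 500 = 353 × 500 mm
B4: ⌊500/2⌋ × 353 = 250 × 353 mm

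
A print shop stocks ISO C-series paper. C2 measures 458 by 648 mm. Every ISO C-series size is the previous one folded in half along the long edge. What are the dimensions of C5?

C3: ⌊648/2⌋ × 458 = 324 × 458 mm
C4: ⌊458/2⌋ × 324 = 229 × 324 mm
C5: ⌊324/2⌋ × 229 = 162 × 229 mm

162 × 229 mm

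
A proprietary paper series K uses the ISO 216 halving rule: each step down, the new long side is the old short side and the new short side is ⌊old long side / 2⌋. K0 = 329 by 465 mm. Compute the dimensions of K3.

116 × 164 mm

K1: ⌊465/2⌋ × 329 = 232 × 329 mm
K2: ⌊329/2⌋ × 232 = 164 × 232 mm
K3: ⌊232/2⌋ × 164 = 116 × 164 mm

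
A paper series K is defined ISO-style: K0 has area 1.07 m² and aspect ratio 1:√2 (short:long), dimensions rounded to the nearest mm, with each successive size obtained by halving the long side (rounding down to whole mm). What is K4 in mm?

Let K0's short side be w mm. w · w√2 = 1.07 m² = 1,070,000 mm², so w ≈ 869.8 mm and w√2 ≈ 1230.1 mm → K0 = 870 × 1230 mm.
K1: ⌊1230/2⌋ × 870 = 615 × 870 mm
K2: ⌊870/2⌋ × 615 = 435 × 615 mm
K3: ⌊615/2⌋ × 435 = 307 × 435 mm
K4: ⌊435/2⌋ × 307 = 217 × 307 mm

217 × 307 mm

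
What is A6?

105 × 148 mm

A0 = 841 × 1189 mm (A0 has area 1 m², aspect 1:√2).
A1: ⌊1189/2⌋ × 841 = 594 × 841 mm
A2: ⌊841/2⌋ × 594 = 420 × 594 mm
A3: ⌊594/2⌋ × 420 = 297 × 420 mm
A4: ⌊420/2⌋ × 297 = 210 × 297 mm
A5: ⌊297/2⌋ × 210 = 148 × 210 mm
A6: ⌊210/2⌋ × 148 = 105 × 148 mm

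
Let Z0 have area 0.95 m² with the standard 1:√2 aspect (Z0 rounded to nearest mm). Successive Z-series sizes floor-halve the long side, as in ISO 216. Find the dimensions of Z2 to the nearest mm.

410 × 579 mm

Let Z0's short side be w mm. w · w√2 = 0.95 m² = 950,000 mm², so w ≈ 819.6 mm and w√2 ≈ 1159.1 mm → Z0 = 820 × 1159 mm.
Z1: ⌊1159/2⌋ × 820 = 579 × 820 mm
Z2: ⌊820/2⌋ × 579 = 410 × 579 mm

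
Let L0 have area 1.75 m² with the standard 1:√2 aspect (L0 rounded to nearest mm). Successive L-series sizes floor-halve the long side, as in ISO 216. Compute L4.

278 × 393 mm

Let L0's short side be w mm. w · w√2 = 1.75 m² = 1,750,000 mm², so w ≈ 1112.4 mm and w√2 ≈ 1573.2 mm → L0 = 1112 × 1573 mm.
L1: ⌊1573/2⌋ × 1112 = 786 × 1112 mm
L2: ⌊1112/2⌋ × 786 = 556 × 786 mm
L3: ⌊786/2⌋ × 556 = 393 × 556 mm
L4: ⌊556/2⌋ × 393 = 278 × 393 mm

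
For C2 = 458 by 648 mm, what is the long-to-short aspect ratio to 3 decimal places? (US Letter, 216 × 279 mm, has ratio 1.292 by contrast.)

1.415

648 / 458 = 1.415
Matches √2 ≈ 1.414 — the ISO 216 defining ratio.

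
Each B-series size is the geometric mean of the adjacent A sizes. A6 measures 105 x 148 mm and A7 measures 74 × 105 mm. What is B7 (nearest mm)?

Short side: √(105 · 74) = √7770 ≈ 88.1 → 88 mm
Long side: √(148 · 105) = √15540 ≈ 124.7 → 125 mm

88 × 125 mm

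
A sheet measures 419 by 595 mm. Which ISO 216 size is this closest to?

Aspect ratio 595/419 ≈ 1.420 — close to the ISO √2 ≈ 1.414.
In the A-series (A0 area = 1 m²): A2 = 420 × 594 mm.
Off by 2 mm total — nearest standard size.

A2 (420 × 594 mm)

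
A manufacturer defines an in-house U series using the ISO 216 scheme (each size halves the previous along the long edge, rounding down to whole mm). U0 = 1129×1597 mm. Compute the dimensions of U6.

141 × 199 mm

U1 = 798 × 1129 mm (from U0 by 1 halving).
U2: ⌊1129/2⌋ × 798 = 564 × 798 mm
U3: ⌊798/2⌋ × 564 = 399 × 564 mm
U4: ⌊564/2⌋ × 399 = 282 × 399 mm
U5: ⌊399/2⌋ × 282 = 199 × 282 mm
U6: ⌊282/2⌋ × 199 = 141 × 199 mm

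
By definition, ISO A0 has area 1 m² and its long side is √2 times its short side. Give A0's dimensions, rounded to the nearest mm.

841 × 1189 mm

Let the short side be w mm. Then the long side is w√2 and w · w√2 = 10⁶ mm².
w² = 10⁶/√2, so w = 1000 / 2^(1/4) ≈ 840.9 mm; long side = 1000 · 2^(1/4) ≈ 1189.2 mm.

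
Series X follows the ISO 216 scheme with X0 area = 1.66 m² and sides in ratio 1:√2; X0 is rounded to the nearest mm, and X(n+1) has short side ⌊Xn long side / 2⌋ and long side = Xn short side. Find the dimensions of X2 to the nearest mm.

Let X0's short side be w mm. w · w√2 = 1.66 m² = 1,660,000 mm², so w ≈ 1083.4 mm and w√2 ≈ 1532.2 mm → X0 = 1083 × 1532 mm.
X1: ⌊1532/2⌋ × 1083 = 766 × 1083 mm
X2: ⌊1083/2⌋ × 766 = 541 × 766 mm

541 × 766 mm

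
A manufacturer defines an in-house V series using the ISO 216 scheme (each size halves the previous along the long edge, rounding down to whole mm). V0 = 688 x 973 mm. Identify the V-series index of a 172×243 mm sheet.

V4

V0: 688 × 973 mm
V1: 486 × 688 mm
V2: 344 × 486 mm
V3: 243 × 344 mm
V4: 172 × 243 mm
V5: 121 × 172 mm
→ matches V4.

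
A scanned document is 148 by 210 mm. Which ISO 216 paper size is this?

Aspect ratio 210/148 ≈ 1.419 — close to the ISO √2 ≈ 1.414.
In the A-series (A0 area = 1 m²): A5 = 148 × 210 mm.

A5 (148 × 210 mm)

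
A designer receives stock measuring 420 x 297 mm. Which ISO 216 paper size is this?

Aspect ratio 420/297 ≈ 1.414 — close to the ISO √2 ≈ 1.414.
In the A-series (A0 area = 1 m²): A3 = 297 × 420 mm.

A3 (297 × 420 mm)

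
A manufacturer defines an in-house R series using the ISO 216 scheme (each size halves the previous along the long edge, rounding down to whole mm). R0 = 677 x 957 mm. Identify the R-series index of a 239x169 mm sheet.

R0: 677 × 957 mm
R1: 478 × 677 mm
R2: 338 × 478 mm
R3: 239 × 338 mm
R4: 169 × 239 mm
R5: 119 × 169 mm
→ matches R4.

R4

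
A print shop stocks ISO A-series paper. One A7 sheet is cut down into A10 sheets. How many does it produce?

Each ISO step halves the sheet: 1 × A7 → 2 × A8 → 4 × A9 → 8 × A10
From A7 to A10 is 3 halving steps: 2^3 = 8.

8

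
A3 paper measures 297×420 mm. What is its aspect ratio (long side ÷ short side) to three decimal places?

1.414

420 / 297 = 1.414
Matches √2 ≈ 1.414 — the ISO 216 defining ratio.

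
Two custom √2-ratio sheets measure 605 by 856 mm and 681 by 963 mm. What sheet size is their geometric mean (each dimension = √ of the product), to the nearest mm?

642 × 908 mm

Short side: √(605 · 681) = √412005 ≈ 641.9 → 642 mm
Long side: √(856 · 963) = √824328 ≈ 907.9 → 908 mm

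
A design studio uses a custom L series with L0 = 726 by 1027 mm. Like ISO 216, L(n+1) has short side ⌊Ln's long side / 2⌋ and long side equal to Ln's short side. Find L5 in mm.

L1: ⌊1027/2⌋ × 726 = 513 × 726 mm
L2: ⌊726/2⌋ × 513 = 363 × 513 mm
L3: ⌊513/2⌋ × 363 = 256 × 363 mm
L4: ⌊363/2⌋ × 256 = 181 × 256 mm
L5: ⌊256/2⌋ × 181 = 128 × 181 mm

128 × 181 mm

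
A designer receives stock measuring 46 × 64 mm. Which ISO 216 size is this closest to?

Aspect ratio 64/46 ≈ 1.391 (ISO target is √2 ≈ 1.414).
In the B-series (B0 = 1000 × 1414 mm): B9 = 44 × 62 mm.
Off by 4 mm total — nearest standard size.

B9 (44 × 62 mm)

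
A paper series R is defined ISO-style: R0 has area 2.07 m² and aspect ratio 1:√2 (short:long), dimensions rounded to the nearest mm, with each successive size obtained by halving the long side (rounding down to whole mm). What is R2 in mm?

Let R0's short side be w mm. w · w√2 = 2.07 m² = 2,070,000 mm², so w ≈ 1209.8 mm and w√2 ≈ 1711.0 mm → R0 = 1210 × 1711 mm.
R1: ⌊1711/2⌋ × 1210 = 855 × 1210 mm
R2: ⌊1210/2⌋ × 855 = 605 × 855 mm

605 × 855 mm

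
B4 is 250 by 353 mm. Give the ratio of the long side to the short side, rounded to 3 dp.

353 / 250 = 1.412
ISO 216 targets √2 ≈ 1.414; the -0.002 deviation is from mm rounding.

1.412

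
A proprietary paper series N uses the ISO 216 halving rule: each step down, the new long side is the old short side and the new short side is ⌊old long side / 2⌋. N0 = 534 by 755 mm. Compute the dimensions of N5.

94 × 133 mm

N1: ⌊755/2⌋ × 534 = 377 × 534 mm
N2: ⌊534/2⌋ × 377 = 267 × 377 mm
N3: ⌊377/2⌋ × 267 = 188 × 267 mm
N4: ⌊267/2⌋ × 188 = 133 × 188 mm
N5: ⌊188/2⌋ × 133 = 94 × 133 mm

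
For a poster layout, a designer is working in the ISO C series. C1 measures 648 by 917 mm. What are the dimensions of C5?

162 × 229 mm

C2: ⌊917/2⌋ × 648 = 458 × 648 mm
C3: ⌊648/2⌋ × 458 = 324 × 458 mm
C4: ⌊458/2⌋ × 324 = 229 × 324 mm
C5: ⌊324/2⌋ × 229 = 162 × 229 mm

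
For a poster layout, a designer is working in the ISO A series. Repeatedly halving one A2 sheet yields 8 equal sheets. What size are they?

A5

8 = 2^3, so 3 halving steps.
A2 → A3 → … → A5 after 3 steps.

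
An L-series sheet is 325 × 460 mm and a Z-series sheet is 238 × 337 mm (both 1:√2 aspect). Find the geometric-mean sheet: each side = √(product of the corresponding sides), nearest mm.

278 × 394 mm

Short side: √(325 · 238) = √77350 ≈ 278.1 → 278 mm
Long side: √(460 · 337) = √155020 ≈ 393.7 → 394 mm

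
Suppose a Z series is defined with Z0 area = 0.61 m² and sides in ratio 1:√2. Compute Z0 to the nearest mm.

657 × 929 mm

Let the short side be w mm. Then w · w√2 = 0.61 m² = 610,000 mm².
w² = 610,000/√2, so w ≈ 656.8 mm; long side = w√2 ≈ 928.8 mm.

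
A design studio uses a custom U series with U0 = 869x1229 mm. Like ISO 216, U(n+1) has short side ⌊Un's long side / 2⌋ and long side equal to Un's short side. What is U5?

U1: ⌊1229/2⌋ × 869 = 614 × 869 mm
U2: ⌊869/2⌋ × 614 = 434 × 614 mm
U3: ⌊614/2⌋ × 434 = 307 × 434 mm
U4: ⌊434/2⌋ × 307 = 217 × 307 mm
U5: ⌊307/2⌋ × 217 = 153 × 217 mm

153 × 217 mm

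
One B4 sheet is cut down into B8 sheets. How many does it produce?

B4 = 250 × 353 mm; B8 = 62 × 88 mm.
Each halving step doubles the count; 4 steps from B4 to B8.
2^4 = 16.

16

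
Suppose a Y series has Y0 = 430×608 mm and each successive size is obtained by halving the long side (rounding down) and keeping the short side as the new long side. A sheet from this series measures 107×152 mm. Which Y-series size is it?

Y4

Y0: 430 × 608 mm
Y1: 304 × 430 mm
Y2: 215 × 304 mm
Y3: 152 × 215 mm
Y4: 107 × 152 mm
Y5: 76 × 107 mm
→ matches Y4.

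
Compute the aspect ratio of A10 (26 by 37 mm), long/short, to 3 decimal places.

37 / 26 = 1.423
ISO 216 targets √2 ≈ 1.414; the +0.009 deviation is from mm rounding.

1.423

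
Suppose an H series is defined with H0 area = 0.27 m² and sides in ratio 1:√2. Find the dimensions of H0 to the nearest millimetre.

Let the short side be w mm. Then w · w√2 = 0.27 m² = 270,000 mm².
w² = 270,000/√2, so w ≈ 436.9 mm; long side = w√2 ≈ 617.9 mm.

437 × 618 mm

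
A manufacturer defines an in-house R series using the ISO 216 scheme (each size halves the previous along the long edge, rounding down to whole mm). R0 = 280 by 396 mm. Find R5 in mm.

49 × 70 mm

R1 = 198 × 280 mm (from R0 by 1 halving).
R2: ⌊280/2⌋ × 198 = 140 × 198 mm
R3: ⌊198/2⌋ × 140 = 99 × 140 mm
R4: ⌊140/2⌋ × 99 = 70 × 99 mm
R5: ⌊99/2⌋ × 70 = 49 × 70 mm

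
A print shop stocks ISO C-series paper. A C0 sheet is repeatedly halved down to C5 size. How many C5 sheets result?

Each ISO step halves the sheet: 1 × C0 → 2 × C1 → 4 × C2 → 8 × C3 → …
From C0 to C5 is 5 halving steps: 2^5 = 32.

32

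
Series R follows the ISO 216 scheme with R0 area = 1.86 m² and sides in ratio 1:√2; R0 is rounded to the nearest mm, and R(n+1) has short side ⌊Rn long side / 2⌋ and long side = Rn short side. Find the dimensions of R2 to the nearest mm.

573 × 811 mm

Let R0's short side be w mm. w · w√2 = 1.86 m² = 1,860,000 mm², so w ≈ 1146.8 mm and w√2 ≈ 1621.9 mm → R0 = 1147 × 1622 mm.
R1: ⌊1622/2⌋ × 1147 = 811 × 1147 mm
R2: ⌊1147/2⌋ × 811 = 573 × 811 mm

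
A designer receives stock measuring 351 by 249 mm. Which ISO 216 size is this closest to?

Aspect ratio 351/249 ≈ 1.410 — close to the ISO √2 ≈ 1.414.
In the B-series (B0 = 1000 × 1414 mm): B4 = 250 × 353 mm.
Off by 3 mm total — nearest standard size.

B4 (250 × 353 mm)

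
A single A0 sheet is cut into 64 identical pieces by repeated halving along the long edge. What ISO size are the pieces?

64 = 2^6, so 6 halving steps.
A0 → A1 → … → A6 after 6 steps.

A6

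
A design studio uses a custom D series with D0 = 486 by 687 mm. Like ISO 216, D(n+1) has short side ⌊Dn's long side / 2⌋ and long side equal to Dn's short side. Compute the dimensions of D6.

D1: ⌊687/2⌋ × 486 = 343 × 486 mm
D2: ⌊486/2⌋ × 343 = 243 × 343 mm
D3: ⌊343/2⌋ × 243 = 171 × 243 mm
D4: ⌊243/2⌋ × 171 = 121 × 171 mm
D5: ⌊171/2⌋ × 121 = 85 × 121 mm
D6: ⌊121/2⌋ × 85 = 60 × 85 mm

60 × 85 mm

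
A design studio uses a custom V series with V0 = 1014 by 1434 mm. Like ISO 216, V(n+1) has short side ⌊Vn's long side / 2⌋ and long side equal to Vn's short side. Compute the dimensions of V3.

358 × 507 mm

V1: ⌊1434/2⌋ × 1014 = 717 × 1014 mm
V2: ⌊1014/2⌋ × 717 = 507 × 717 mm
V3: ⌊717/2⌋ × 507 = 358 × 507 mm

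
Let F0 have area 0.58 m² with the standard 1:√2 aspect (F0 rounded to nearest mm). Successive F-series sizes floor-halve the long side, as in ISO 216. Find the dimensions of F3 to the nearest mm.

226 × 320 mm

Let F0's short side be w mm. w · w√2 = 0.58 m² = 580,000 mm², so w ≈ 640.4 mm and w√2 ≈ 905.7 mm → F0 = 640 × 906 mm.
F1: ⌊906/2⌋ × 640 = 453 × 640 mm
F2: ⌊640/2⌋ × 453 = 320 × 453 mm
F3: ⌊453/2⌋ × 320 = 226 × 320 mm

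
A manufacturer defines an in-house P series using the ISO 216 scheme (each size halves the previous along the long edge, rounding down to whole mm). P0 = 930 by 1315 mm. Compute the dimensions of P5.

P1: ⌊1315/2⌋ × 930 = 657 × 930 mm
P2: ⌊930/2⌋ × 657 = 465 × 657 mm
P3: ⌊657/2⌋ × 465 = 328 × 465 mm
P4: ⌊465/2⌋ × 328 = 232 × 328 mm
P5: ⌊328/2⌋ × 232 = 164 × 232 mm

164 × 232 mm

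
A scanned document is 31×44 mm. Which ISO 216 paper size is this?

Aspect ratio 44/31 ≈ 1.419 — close to the ISO √2 ≈ 1.414.
In the B-series (B0 = 1000 × 1414 mm): B10 = 31 × 44 mm.

B10 (31 × 44 mm)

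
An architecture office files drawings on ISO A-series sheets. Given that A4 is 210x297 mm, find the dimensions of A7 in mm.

A5: ⌊297/2⌋ × 210 = 148 × 210 mm
A6: ⌊210/2⌋ × 148 = 105 × 148 mm
A7: ⌊148/2⌋ × 105 = 74 × 105 mm

74 × 105 mm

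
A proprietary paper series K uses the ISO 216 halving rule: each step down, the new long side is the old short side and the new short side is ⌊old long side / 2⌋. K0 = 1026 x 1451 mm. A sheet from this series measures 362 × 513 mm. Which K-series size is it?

K3

K0: 1026 × 1451 mm
K1: 725 × 1026 mm
K2: 513 × 725 mm
K3: 362 × 513 mm
K4: 256 × 362 mm
→ matches K3.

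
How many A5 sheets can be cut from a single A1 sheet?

Each ISO step halves the sheet: 1 × A1 → 2 × A2 → 4 × A3 → 8 × A4 → …
From A1 to A5 is 4 halving steps: 2^4 = 16.

16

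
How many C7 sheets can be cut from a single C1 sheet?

C1 = 648 × 917 mm; C7 = 81 × 114 mm.
Each halving step doubles the count; 6 steps from C1 to C7.
2^6 = 64.

64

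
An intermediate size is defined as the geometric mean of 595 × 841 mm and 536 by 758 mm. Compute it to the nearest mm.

Short side: √(595 · 536) = √318920 ≈ 564.7 → 565 mm
Long side: √(841 · 758) = √637478 ≈ 798.4 → 798 mm

565 × 798 mm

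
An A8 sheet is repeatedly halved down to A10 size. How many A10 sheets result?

Each ISO step halves the sheet: 1 × A8 → 2 × A9 → 4 × A10
From A8 to A10 is 2 halving steps: 2^2 = 4.

4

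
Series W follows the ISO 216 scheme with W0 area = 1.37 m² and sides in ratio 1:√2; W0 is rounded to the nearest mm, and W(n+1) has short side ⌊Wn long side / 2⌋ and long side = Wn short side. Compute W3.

348 × 492 mm

Let W0's short side be w mm. w · w√2 = 1.37 m² = 1,370,000 mm², so w ≈ 984.2 mm and w√2 ≈ 1391.9 mm → W0 = 984 × 1392 mm.
W1: ⌊1392/2⌋ × 984 = 696 × 984 mm
W2: ⌊984/2⌋ × 696 = 492 × 696 mm
W3: ⌊696/2⌋ × 492 = 348 × 492 mm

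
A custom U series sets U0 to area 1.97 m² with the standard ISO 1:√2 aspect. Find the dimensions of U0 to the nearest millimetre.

Let the short side be w mm. Then w · w√2 = 1.97 m² = 1,970,000 mm².
w² = 1,970,000/√2, so w ≈ 1180.3 mm; long side = w√2 ≈ 1669.1 mm.

1180 × 1669 mm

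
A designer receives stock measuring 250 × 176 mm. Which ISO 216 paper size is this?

B5 (176 × 250 mm)

Aspect ratio 250/176 ≈ 1.420 — close to the ISO √2 ≈ 1.414.
In the B-series (B0 = 1000 × 1414 mm): B5 = 176 × 250 mm.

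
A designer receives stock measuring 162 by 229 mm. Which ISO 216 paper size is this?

C5 (162 × 229 mm)

Aspect ratio 229/162 ≈ 1.414 — close to the ISO √2 ≈ 1.414.
In the C-series (envelope sizes, between A and B): C5 = 162 × 229 mm.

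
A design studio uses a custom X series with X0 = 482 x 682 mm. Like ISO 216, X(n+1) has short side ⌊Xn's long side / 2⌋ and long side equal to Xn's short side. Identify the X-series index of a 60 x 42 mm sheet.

X0: 482 × 682 mm
X1: 341 × 482 mm
X2: 241 × 341 mm
X3: 170 × 241 mm
X4: 120 × 170 mm
X5: 85 × 120 mm
X6: 60 × 85 mm
X7: 42 × 60 mm
X8: 30 × 42 mm
→ matches X7.

X7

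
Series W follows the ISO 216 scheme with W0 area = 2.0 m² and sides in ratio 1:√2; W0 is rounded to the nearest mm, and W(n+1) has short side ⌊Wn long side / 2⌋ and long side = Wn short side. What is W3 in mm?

Let W0's short side be w mm. w · w√2 = 2.0 m² = 2,000,000 mm², so w ≈ 1189.2 mm and w√2 ≈ 1681.8 mm → W0 = 1189 × 1682 mm.
W1: ⌊1682/2⌋ × 1189 = 841 × 1189 mm
W2: ⌊1189/2⌋ × 841 = 594 × 841 mm
W3: ⌊841/2⌋ × 594 = 420 × 594 mm

420 × 594 mm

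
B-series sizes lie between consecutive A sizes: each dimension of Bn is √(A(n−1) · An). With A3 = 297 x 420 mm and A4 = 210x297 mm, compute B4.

Short side: √(297 · 210) = √62370 ≈ 249.7 → 250 mm
Long side: √(420 · 297) = √124740 ≈ 353.2 → 353 mm

250 × 353 mm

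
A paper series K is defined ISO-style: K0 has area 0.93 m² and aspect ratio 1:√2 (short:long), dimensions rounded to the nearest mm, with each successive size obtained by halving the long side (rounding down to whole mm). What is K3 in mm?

Let K0's short side be w mm. w · w√2 = 0.93 m² = 930,000 mm², so w ≈ 810.9 mm and w√2 ≈ 1146.8 mm → K0 = 811 × 1147 mm.
K1: ⌊1147/2⌋ × 811 = 573 × 811 mm
K2: ⌊811/2⌋ × 573 = 405 × 573 mm
K3: ⌊573/2⌋ × 405 = 286 × 405 mm

286 × 405 mm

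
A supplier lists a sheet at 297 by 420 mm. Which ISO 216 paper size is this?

A3 (297 × 420 mm)

Aspect ratio 420/297 ≈ 1.414 — close to the ISO √2 ≈ 1.414.
In the A-series (A0 area = 1 m²): A3 = 297 × 420 mm.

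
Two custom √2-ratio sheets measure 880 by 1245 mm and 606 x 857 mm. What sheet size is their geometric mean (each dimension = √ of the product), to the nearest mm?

730 × 1033 mm

Short side: √(880 · 606) = √533280 ≈ 730.3 → 730 mm
Long side: √(1245 · 857) = √1066965 ≈ 1032.9 → 1033 mm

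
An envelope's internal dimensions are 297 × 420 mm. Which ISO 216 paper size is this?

Aspect ratio 420/297 ≈ 1.414 — close to the ISO √2 ≈ 1.414.
In the A-series (A0 area = 1 m²): A3 = 297 × 420 mm.

A3 (297 × 420 mm)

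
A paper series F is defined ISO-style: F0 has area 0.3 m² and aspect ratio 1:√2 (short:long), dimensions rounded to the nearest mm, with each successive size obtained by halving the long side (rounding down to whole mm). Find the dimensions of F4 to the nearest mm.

115 × 162 mm

Let F0's short side be w mm. w · w√2 = 0.3 m² = 300,000 mm², so w ≈ 460.6 mm and w√2 ≈ 651.4 mm → F0 = 461 × 651 mm.
F1: ⌊651/2⌋ × 461 = 325 × 461 mm
F2: ⌊461/2⌋ × 325 = 230 × 325 mm
F3: ⌊325/2⌋ × 230 = 162 × 230 mm
F4: ⌊230/2⌋ × 162 = 115 × 162 mm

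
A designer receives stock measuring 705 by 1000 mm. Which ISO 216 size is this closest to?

B1 (707 × 1000 mm)

Aspect ratio 1000/705 ≈ 1.418 — close to the ISO √2 ≈ 1.414.
In the B-series (B0 = 1000 × 1414 mm): B1 = 707 × 1000 mm.
Off by 2 mm total — nearest standard size.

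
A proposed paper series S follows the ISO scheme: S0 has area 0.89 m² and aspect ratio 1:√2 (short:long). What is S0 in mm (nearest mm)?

Let the short side be w mm. Then w · w√2 = 0.89 m² = 890,000 mm².
w² = 890,000/√2, so w ≈ 793.3 mm; long side = w√2 ≈ 1121.9 mm.

793 × 1122 mm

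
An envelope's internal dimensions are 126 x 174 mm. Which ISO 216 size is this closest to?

Aspect ratio 174/126 ≈ 1.381 (ISO target is √2 ≈ 1.414).
In the B-series (B0 = 1000 × 1414 mm): B6 = 125 × 176 mm.
Off by 3 mm total — nearest standard size.

B6 (125 × 176 mm)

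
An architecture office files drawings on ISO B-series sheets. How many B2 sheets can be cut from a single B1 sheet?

2

Each ISO step halves the sheet: 1 × B1 → 2 × B2
From B1 to B2 is 1 halving step: 2^1 = 2.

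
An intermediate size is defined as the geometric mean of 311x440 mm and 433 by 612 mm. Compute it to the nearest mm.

Short side: √(311 · 433) = √134663 ≈ 367.0 → 367 mm
Long side: √(440 · 612) = √269280 ≈ 518.9 → 519 mm

367 × 519 mm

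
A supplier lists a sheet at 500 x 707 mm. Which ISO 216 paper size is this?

Aspect ratio 707/500 ≈ 1.414 — close to the ISO √2 ≈ 1.414.
In the B-series (B0 = 1000 × 1414 mm): B2 = 500 × 707 mm.

B2 (500 × 707 mm)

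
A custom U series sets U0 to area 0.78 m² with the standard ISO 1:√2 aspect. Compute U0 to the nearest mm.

743 × 1050 mm

Let the short side be w mm. Then w · w√2 = 0.78 m² = 780,000 mm².
w² = 780,000/√2, so w ≈ 742.7 mm; long side = w√2 ≈ 1050.3 mm.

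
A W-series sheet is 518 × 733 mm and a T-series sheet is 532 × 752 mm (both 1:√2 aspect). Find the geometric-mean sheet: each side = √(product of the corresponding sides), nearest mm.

525 × 742 mm

Short side: √(518 · 532) = √275576 ≈ 525.0 → 525 mm
Long side: √(733 · 752) = √551216 ≈ 742.4 → 742 mm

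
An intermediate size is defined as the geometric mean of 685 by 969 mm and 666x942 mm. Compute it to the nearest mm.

Short side: √(685 · 666) = √456210 ≈ 675.4 → 675 mm
Long side: √(969 · 942) = √912798 ≈ 955.4 → 955 mm

675 × 955 mm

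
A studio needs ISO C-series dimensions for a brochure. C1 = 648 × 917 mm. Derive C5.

162 × 229 mm

C2: ⌊917/2⌋ × 648 = 458 × 648 mm
C3: ⌊648/2⌋ × 458 = 324 × 458 mm
C4: ⌊458/2⌋ × 324 = 229 × 324 mm
C5: ⌊324/2⌋ × 229 = 162 × 229 mm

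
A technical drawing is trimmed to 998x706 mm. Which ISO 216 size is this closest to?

Aspect ratio 998/706 ≈ 1.414 — close to the ISO √2 ≈ 1.414.
In the B-series (B0 = 1000 × 1414 mm): B1 = 707 × 1000 mm.
Off by 3 mm total — nearest standard size.

B1 (707 × 1000 mm)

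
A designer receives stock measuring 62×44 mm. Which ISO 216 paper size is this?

B9 (44 × 62 mm)

Aspect ratio 62/44 ≈ 1.409 — close to the ISO √2 ≈ 1.414.
In the B-series (B0 = 1000 × 1414 mm): B9 = 44 × 62 mm.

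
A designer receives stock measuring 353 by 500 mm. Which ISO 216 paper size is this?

Aspect ratio 500/353 ≈ 1.416 — close to the ISO √2 ≈ 1.414.
In the B-series (B0 = 1000 × 1414 mm): B3 = 353 × 500 mm.

B3 (353 × 500 mm)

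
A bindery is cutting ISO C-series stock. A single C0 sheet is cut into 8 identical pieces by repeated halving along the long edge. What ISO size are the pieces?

8 = 2^3, so 3 halving steps.
C0 → C1 → … → C3 after 3 steps.

C3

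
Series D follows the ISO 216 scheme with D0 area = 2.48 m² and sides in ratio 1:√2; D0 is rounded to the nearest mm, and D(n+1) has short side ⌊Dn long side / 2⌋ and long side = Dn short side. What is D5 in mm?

234 × 331 mm

Let D0's short side be w mm. w · w√2 = 2.48 m² = 2,480,000 mm², so w ≈ 1324.2 mm and w√2 ≈ 1872.8 mm → D0 = 1324 × 1873 mm.
D1: ⌊1873/2⌋ × 1324 = 936 × 1324 mm
D2: ⌊1324/2⌋ × 936 = 662 × 936 mm
D3: ⌊936/2⌋ × 662 = 468 × 662 mm
D4: ⌊662/2⌋ × 468 = 331 × 468 mm
D5: ⌊468/2⌋ × 331 = 234 × 331 mm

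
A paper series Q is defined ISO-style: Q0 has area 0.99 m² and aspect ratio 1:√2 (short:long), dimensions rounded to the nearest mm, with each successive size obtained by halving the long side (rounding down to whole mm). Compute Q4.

209 × 295 mm

Let Q0's short side be w mm. w · w√2 = 0.99 m² = 990,000 mm², so w ≈ 836.7 mm and w√2 ≈ 1183.2 mm → Q0 = 837 × 1183 mm.
Q1: ⌊1183/2⌋ × 837 = 591 × 837 mm
Q2: ⌊837/2⌋ × 591 = 418 × 591 mm
Q3: ⌊591/2⌋ × 418 = 295 × 418 mm
Q4: ⌊418/2⌋ × 295 = 209 × 295 mm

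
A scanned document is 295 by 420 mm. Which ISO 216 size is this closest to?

A3 (297 × 420 mm)

Aspect ratio 420/295 ≈ 1.424 — close to the ISO √2 ≈ 1.414.
In the A-series (A0 area = 1 m²): A3 = 297 × 420 mm.
Off by 2 mm total — nearest standard size.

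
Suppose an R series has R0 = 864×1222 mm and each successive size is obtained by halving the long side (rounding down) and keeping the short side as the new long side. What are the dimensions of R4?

R1 = 611 × 864 mm (from R0 by 1 halving).
R2: ⌊864/2⌋ × 611 = 432 × 611 mm
R3: ⌊611/2⌋ × 432 = 305 × 432 mm
R4: ⌊432/2⌋ × 305 = 216 × 305 mm

216 × 305 mm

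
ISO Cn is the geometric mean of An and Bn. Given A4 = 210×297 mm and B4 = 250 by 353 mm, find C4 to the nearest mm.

229 × 324 mm

Short side: √(210 · 250) = √52500 ≈ 229.1 → 229 mm
Long side: √(297 · 353) = √104841 ≈ 323.8 → 324 mm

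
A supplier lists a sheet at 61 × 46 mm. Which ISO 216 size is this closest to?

B9 (44 × 62 mm)

Aspect ratio 61/46 ≈ 1.326 (ISO target is √2 ≈ 1.414).
In the B-series (B0 = 1000 × 1414 mm): B9 = 44 × 62 mm.
Off by 3 mm total — nearest standard size.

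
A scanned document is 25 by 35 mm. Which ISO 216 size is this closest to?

A10 (26 × 37 mm)

Aspect ratio 35/25 ≈ 1.400 — close to the ISO √2 ≈ 1.414.
In the A-series (A0 area = 1 m²): A10 = 26 × 37 mm.
Off by 3 mm total — nearest standard size.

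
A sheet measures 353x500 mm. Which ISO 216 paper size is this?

B3 (353 × 500 mm)

Aspect ratio 500/353 ≈ 1.416 — close to the ISO √2 ≈ 1.414.
In the B-series (B0 = 1000 × 1414 mm): B3 = 353 × 500 mm.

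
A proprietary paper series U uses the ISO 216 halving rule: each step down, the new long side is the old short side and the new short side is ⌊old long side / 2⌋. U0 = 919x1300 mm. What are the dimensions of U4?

229 × 325 mm

U1 = 650 × 919 mm (from U0 by 1 halving).
U2: ⌊919/2⌋ × 650 = 459 × 650 mm
U3: ⌊650/2⌋ × 459 = 325 × 459 mm
U4: ⌊459/2⌋ × 325 = 229 × 325 mm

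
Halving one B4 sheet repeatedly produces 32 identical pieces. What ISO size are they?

32 = 2^5, so 5 halving steps.
B4 → B5 → … → B9 after 5 steps.

B9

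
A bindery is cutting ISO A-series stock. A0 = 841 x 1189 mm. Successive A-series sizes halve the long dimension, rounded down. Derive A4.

210 × 297 mm

A1: ⌊1189/2⌋ × 841 = 594 × 841 mm
A2: ⌊841/2⌋ × 594 = 420 × 594 mm
A3: ⌊594/2⌋ × 420 = 297 × 420 mm
A4: ⌊420/2⌋ × 297 = 210 × 297 mm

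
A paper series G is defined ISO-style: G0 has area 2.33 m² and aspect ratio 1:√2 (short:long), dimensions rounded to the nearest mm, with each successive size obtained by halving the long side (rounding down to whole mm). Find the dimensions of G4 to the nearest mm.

Let G0's short side be w mm. w · w√2 = 2.33 m² = 2,330,000 mm², so w ≈ 1283.6 mm and w√2 ≈ 1815.2 mm → G0 = 1284 × 1815 mm.
G1: ⌊1815/2⌋ × 1284 = 907 × 1284 mm
G2: ⌊1284/2⌋ × 907 = 642 × 907 mm
G3: ⌊907/2⌋ × 642 = 453 × 642 mm
G4: ⌊642/2⌋ × 453 = 321 × 453 mm

321 × 453 mm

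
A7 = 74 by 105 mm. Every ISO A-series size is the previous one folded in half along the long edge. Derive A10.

26 × 37 mm

A8: ⌊105/2⌋ × 74 = 52 × 74 mm
A9: ⌊74/2⌋ × 52 = 37 × 52 mm
A10: ⌊52/2⌋ × 37 = 26 × 37 mm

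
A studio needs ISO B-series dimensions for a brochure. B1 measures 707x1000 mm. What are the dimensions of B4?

250 × 353 mm

B2: ⌊1000/2⌋ × 707 = 500 × 707 mm
B3: ⌊707/2⌋ × 500 = 353 × 500 mm
B4: ⌊500/2⌋ × 353 = 250 × 353 mm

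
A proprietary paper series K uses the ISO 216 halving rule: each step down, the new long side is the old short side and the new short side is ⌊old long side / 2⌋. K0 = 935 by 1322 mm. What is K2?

K1: ⌊1322/2⌋ × 935 = 661 × 935 mm
K2: ⌊935/2⌋ × 661 = 467 × 661 mm

467 × 661 mm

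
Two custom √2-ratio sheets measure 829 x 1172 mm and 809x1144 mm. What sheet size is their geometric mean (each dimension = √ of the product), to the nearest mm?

Short side: √(829 · 809) = √670661 ≈ 818.9 → 819 mm
Long side: √(1172 · 1144) = √1340768 ≈ 1157.9 → 1158 mm

819 × 1158 mm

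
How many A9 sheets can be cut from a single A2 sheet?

A2 = 420 × 594 mm; A9 = 37 × 52 mm.
Each halving step doubles the count; 7 steps from A2 to A9.
2^7 = 128.

128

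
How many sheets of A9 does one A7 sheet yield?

4

Each ISO step halves the sheet: 1 × A7 → 2 × A8 → 4 × A9
From A7 to A9 is 2 halving steps: 2^2 = 4.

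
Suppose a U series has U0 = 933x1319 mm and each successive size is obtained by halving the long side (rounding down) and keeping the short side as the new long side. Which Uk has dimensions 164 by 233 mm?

U0: 933 × 1319 mm
U1: 659 × 933 mm
U2: 466 × 659 mm
U3: 329 × 466 mm
U4: 233 × 329 mm
U5: 164 × 233 mm
U6: 116 × 164 mm
→ matches U5.

U5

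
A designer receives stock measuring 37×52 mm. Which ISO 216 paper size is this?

A9 (37 × 52 mm)

Aspect ratio 52/37 ≈ 1.405 — close to the ISO √2 ≈ 1.414.
In the A-series (A0 area = 1 m²): A9 = 37 × 52 mm.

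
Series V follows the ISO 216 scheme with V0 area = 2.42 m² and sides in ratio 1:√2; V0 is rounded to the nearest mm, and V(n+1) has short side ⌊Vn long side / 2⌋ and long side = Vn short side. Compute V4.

Let V0's short side be w mm. w · w√2 = 2.42 m² = 2,420,000 mm², so w ≈ 1308.1 mm and w√2 ≈ 1850.0 mm → V0 = 1308 × 1850 mm.
V1: ⌊1850/2⌋ × 1308 = 925 × 1308 mm
V2: ⌊1308/2⌋ × 925 = 654 × 925 mm
V3: ⌊925/2⌋ × 654 = 462 × 654 mm
V4: ⌊654/2⌋ × 462 = 327 × 462 mm

327 × 462 mm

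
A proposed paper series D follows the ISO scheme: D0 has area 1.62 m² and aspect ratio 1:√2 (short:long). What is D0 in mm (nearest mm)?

1070 × 1514 mm

Let the short side be w mm. Then w · w√2 = 1.62 m² = 1,620,000 mm².
w² = 1,620,000/√2, so w ≈ 1070.3 mm; long side = w√2 ≈ 1513.6 mm.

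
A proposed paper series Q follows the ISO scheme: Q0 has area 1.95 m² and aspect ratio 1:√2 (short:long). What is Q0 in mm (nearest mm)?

Let the short side be w mm. Then w · w√2 = 1.95 m² = 1,950,000 mm².
w² = 1,950,000/√2, so w ≈ 1174.2 mm; long side = w√2 ≈ 1660.6 mm.

1174 × 1661 mm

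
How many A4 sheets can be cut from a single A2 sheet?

Each ISO step halves the sheet: 1 × A2 → 2 × A3 → 4 × A4
From A2 to A4 is 2 halving steps: 2^2 = 4.

4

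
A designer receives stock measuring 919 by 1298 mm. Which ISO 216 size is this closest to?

Aspect ratio 1298/919 ≈ 1.412 — close to the ISO √2 ≈ 1.414.
In the C-series (envelope sizes, between A and B): C0 = 917 × 1297 mm.
Off by 3 mm total — nearest standard size.

C0 (917 × 1297 mm)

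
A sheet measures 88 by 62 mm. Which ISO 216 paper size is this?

B8 (62 × 88 mm)

Aspect ratio 88/62 ≈ 1.419 — close to the ISO √2 ≈ 1.414.
In the B-series (B0 = 1000 × 1414 mm): B8 = 62 × 88 mm.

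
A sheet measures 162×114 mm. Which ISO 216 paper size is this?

C6 (114 × 162 mm)

Aspect ratio 162/114 ≈ 1.421 — close to the ISO √2 ≈ 1.414.
In the C-series (envelope sizes, between A and B): C6 = 114 × 162 mm.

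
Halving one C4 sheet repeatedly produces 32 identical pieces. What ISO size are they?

C9

32 = 2^5, so 5 halving steps.
C4 → C5 → … → C9 after 5 steps.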